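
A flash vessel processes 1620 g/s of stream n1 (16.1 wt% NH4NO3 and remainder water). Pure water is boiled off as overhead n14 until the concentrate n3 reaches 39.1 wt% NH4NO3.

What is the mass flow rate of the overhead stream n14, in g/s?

952.9 g/s

NH4NO3 is conserved: 1620×0.161 = 260.82 g/s all reports to the concentrate.
Concentrate = 260.82/(target fraction) = 667.06 g/s.
Overhead = 1620 − 667.06 = 952.94 g/s.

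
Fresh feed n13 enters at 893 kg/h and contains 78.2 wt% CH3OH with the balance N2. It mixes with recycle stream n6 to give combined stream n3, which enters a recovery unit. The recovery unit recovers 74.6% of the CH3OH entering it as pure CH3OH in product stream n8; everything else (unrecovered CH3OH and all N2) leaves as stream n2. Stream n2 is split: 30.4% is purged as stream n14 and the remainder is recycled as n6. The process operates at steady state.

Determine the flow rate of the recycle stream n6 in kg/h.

595.7 kg/h

N2 enters only via n13 and leaves only via the purge: 893×0.218 = 0.304×(N2 in n2), and the recovery unit passes all N2, so N2 in n3 = N2 in n2 = 640.38 kg/h.
CH3OH in n3: m_A = 893×0.782 + (1−0.304)·(1−0.746)·m_A, so m_A = 698.33/0.8232 = 848.29 kg/h.
n2 = (1−0.746)×848.29 + 640.38 = 855.84 kg/h.
Recycle n6 = (1−0.304)×855.84 = 595.67 kg/h.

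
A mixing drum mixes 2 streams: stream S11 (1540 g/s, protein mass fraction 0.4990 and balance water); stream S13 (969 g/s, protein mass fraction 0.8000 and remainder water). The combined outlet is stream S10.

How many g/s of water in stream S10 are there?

965.3 g/s

water out = water in = 1540×0.501 + 969×0.200 = 965.34 g/s.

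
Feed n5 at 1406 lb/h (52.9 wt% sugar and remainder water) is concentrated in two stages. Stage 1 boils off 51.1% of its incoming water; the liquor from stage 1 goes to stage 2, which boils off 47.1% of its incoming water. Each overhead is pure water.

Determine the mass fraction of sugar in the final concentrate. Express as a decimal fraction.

0.8128

water in feed = 1406×0.471 = 662.23 lb/h.
After stage 1: water left = (1−0.511)×662.23 = 323.83; stream total = 1067.6 lb/h.
After stage 2: water left = (1−0.471)×323.83 = 171.31; final concentrate = 915.08 lb/h.
sugar fraction = 743.77/915.08 = 0.8128.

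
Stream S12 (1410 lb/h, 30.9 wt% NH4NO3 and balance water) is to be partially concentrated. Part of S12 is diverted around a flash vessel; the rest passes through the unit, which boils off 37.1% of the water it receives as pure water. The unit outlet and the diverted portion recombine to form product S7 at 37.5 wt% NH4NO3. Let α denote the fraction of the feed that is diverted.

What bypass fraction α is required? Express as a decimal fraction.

0.313

All 1410×0.309 = 435.69 lb/h of NH4NO3 reaches S7, so S7 = 435.69/0.375 = 1161.8 lb/h and vapour = 248.16 lb/h.
The evaporator receives (1−α)·1410 of feed at 0.691 water and removes 0.371 of that water:
0.371×0.691×(1−α)×1410 = 248.16
(1−α) = 248.16/361.47 = 0.6865;  α = 0.3135.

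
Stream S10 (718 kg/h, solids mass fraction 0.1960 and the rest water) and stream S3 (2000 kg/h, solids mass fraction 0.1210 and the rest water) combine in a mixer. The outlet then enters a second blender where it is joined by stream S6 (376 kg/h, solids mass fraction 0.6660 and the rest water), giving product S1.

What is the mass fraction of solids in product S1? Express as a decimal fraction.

Overall, product flow = 3094 kg/h.
solids in = 718×0.196 + 2000×0.121 + 376×0.666 = 633.14 kg/h.
solids fraction in S1 = 0.2046.

0.2046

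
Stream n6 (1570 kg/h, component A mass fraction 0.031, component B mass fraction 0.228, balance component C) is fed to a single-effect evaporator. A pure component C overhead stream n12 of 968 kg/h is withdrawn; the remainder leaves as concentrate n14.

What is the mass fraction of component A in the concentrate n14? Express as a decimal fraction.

component A is not removed: 1570×0.031 = 48.67 kg/h of component A enters n14.
Concentrate = 1570 − 968 = 602 kg/h.
Mass fraction = 48.67/602 = 0.081.

0.081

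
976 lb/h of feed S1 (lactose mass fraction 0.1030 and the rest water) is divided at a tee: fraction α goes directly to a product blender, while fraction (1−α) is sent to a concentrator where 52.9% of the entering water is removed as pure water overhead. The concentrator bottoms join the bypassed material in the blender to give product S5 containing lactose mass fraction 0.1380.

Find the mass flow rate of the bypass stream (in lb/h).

All 976×0.103 = 100.53 lb/h of lactose reaches S5, so S5 = 100.53/0.138 = 728.46 lb/h and vapour = 247.54 lb/h.
The evaporator receives (1−α)·976 of feed at 0.897 water and removes 0.529 of that water:
0.529×0.897×(1−α)×976 = 247.54
(1−α) = 247.54/463.12 = 0.5345;  α = 0.4655.
Bypass flow = 0.4655×976 = 454.34 lb/h.

454.3 lb/h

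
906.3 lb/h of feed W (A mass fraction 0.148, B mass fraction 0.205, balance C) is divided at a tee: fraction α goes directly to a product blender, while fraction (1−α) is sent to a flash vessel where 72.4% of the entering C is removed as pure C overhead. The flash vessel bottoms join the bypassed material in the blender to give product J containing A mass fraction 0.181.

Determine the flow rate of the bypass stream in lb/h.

All 906.3×0.148 = 134.13 lb/h of A reaches J, so J = 134.13/0.181 = 741.06 lb/h and vapour = 165.24 lb/h.
The evaporator receives (1−α)·906.3 of feed at 0.647 C and removes 0.724 of that C:
0.724×0.647×(1−α)×906.3 = 165.24
(1−α) = 165.24/424.54 = 0.3892;  α = 0.6108.
Bypass flow = 0.6108×906.3 = 553.55 lb/h.

553.6 lb/h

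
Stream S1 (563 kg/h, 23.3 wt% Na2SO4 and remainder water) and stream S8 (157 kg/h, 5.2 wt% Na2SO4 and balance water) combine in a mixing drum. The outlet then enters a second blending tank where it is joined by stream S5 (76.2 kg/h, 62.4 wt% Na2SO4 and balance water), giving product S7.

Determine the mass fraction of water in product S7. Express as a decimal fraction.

Overall, product flow = 796.2 kg/h.
water in = 563×0.767 + 157×0.948 + 76.2×0.376 = 609.31 kg/h.
water fraction in S7 = 0.765.

0.765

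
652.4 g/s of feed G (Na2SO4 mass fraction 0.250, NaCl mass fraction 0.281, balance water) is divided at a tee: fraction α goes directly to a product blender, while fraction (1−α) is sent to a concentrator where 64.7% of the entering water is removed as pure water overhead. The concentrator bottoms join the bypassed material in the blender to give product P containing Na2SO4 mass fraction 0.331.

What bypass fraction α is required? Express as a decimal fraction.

0.194

All 652.4×0.250 = 163.1 g/s of Na2SO4 reaches P, so P = 163.1/0.331 = 492.75 g/s and vapour = 159.65 g/s.
The evaporator receives (1−α)·652.4 of feed at 0.469 water and removes 0.647 of that water:
0.647×0.469×(1−α)×652.4 = 159.65
(1−α) = 159.65/197.97 = 0.8065;  α = 0.1935.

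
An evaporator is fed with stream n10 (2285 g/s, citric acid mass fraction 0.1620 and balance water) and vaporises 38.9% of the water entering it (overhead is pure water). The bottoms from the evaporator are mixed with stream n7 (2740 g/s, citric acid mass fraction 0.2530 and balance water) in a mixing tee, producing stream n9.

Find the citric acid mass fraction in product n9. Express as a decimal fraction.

Vapour removed = 0.389×0.838×2285 = 744.87 g/s; concentrate = 1540.1 g/s.
citric acid reaching the mixer = 370.17 (from concentrate) + 2740×0.253 = 1063.4 g/s.
Product flow = 1540.1 + 2740 = 4280.1 g/s; citric acid fraction = 0.2484.

0.2484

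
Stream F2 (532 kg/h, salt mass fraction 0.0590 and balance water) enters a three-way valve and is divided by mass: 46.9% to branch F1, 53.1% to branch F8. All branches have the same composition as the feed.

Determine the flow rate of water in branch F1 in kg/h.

Branch F1 total = 0.469×532 = 249.51 kg/h.
water in F1 = 0.941×249.51 = 234.79 kg/h.

234.8 kg/h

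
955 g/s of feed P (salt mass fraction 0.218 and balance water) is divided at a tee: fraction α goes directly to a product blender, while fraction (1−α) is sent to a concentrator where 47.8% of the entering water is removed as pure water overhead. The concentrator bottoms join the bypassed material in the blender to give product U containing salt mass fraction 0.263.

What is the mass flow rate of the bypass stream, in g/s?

517.9 g/s

All 955×0.218 = 208.19 g/s of salt reaches U, so U = 208.19/0.263 = 791.6 g/s and vapour = 163.4 g/s.
The evaporator receives (1−α)·955 of feed at 0.782 water and removes 0.478 of that water:
0.478×0.782×(1−α)×955 = 163.4
(1−α) = 163.4/356.98 = 0.4577;  α = 0.5423.
Bypass flow = 0.5423×955 = 517.86 g/s.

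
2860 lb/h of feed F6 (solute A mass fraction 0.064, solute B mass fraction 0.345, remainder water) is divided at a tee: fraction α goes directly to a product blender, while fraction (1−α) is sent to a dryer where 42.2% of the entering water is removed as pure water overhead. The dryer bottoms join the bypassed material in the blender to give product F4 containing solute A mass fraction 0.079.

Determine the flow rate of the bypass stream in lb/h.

All 2860×0.064 = 183.04 lb/h of solute A reaches F4, so F4 = 183.04/0.079 = 2317 lb/h and vapour = 543.04 lb/h.
The evaporator receives (1−α)·2860 of feed at 0.591 water and removes 0.422 of that water:
0.422×0.591×(1−α)×2860 = 543.04
(1−α) = 543.04/713.29 = 0.7613;  α = 0.2387.
Bypass flow = 0.2387×2860 = 682.64 lb/h.

682.6 lb/h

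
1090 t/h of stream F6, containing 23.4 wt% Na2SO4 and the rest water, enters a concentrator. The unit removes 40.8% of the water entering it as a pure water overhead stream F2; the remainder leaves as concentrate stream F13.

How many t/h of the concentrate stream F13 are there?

water entering = 1090×0.766 = 834.94 t/h; overhead removed = 0.408×834.94 = 340.66 t/h.
Concentrate = 1090 − 340.66 = 749.34 t/h.

749.3 t/h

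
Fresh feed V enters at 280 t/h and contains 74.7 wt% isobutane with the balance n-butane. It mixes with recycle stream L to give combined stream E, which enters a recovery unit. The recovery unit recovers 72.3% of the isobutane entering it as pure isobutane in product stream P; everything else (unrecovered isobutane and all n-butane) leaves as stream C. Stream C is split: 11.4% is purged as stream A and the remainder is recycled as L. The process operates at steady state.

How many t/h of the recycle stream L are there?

n-butane enters only via V and leaves only via the purge: 280×0.253 = 0.114×(n-butane in C), and the recovery unit passes all n-butane, so n-butane in E = n-butane in C = 621.4 t/h.
isobutane in E: m_A = 280×0.747 + (1−0.114)·(1−0.723)·m_A, so m_A = 209.16/0.7546 = 277.19 t/h.
C = (1−0.723)×277.19 + 621.4 = 698.18 t/h.
Recycle L = (1−0.114)×698.18 = 618.59 t/h.

618.6 t/h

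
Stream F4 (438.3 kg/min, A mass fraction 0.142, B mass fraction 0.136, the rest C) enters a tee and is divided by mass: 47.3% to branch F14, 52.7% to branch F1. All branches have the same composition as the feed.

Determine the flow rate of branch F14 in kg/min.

207.3 kg/min

Branch F14 flow = 0.473×438.3 = 207.32 kg/min.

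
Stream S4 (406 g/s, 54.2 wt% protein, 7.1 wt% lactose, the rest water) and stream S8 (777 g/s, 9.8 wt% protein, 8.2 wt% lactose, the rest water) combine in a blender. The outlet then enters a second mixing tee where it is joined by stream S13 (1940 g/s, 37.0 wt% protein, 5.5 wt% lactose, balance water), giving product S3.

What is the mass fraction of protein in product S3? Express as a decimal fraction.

Overall, product flow = 3123 g/s.
protein in = 406×0.542 + 777×0.098 + 1940×0.370 = 1014 g/s.
protein fraction in S3 = 0.325.

0.325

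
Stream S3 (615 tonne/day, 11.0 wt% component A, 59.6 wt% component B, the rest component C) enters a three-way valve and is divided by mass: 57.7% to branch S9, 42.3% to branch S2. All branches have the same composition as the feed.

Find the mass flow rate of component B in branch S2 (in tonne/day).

155 tonne/day

Branch S2 total = 0.423×615 = 260.14 tonne/day.
component B in S2 = 0.596×260.14 = 155.05 tonne/day.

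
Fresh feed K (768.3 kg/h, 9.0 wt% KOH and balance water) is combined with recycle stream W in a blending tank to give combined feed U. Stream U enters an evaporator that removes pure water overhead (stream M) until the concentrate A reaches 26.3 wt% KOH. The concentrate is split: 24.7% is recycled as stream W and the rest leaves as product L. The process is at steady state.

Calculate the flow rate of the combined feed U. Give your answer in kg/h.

854.5 kg/h

Overall KOH balance (none leaves overhead): KOH in fresh feed = KOH in product, i.e. 768.3×0.090 = (1−0.247)·A·0.263.
A = 69.147/(0.263×0.753) = 349.16 kg/h.
Recycle W = 0.247×349.16 = 86.242 kg/h.
Combined feed U = 768.3 + 86.242 = 854.54 kg/h.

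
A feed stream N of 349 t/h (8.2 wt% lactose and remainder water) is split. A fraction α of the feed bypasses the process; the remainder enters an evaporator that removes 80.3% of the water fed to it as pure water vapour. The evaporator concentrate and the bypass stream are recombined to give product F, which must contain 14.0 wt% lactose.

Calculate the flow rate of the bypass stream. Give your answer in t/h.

152.9 t/h

All 349×0.082 = 28.618 t/h of lactose reaches F, so F = 28.618/0.140 = 204.41 t/h and vapour = 144.59 t/h.
The evaporator receives (1−α)·349 of feed at 0.918 water and removes 0.803 of that water:
0.803×0.918×(1−α)×349 = 144.59
(1−α) = 144.59/257.27 = 0.5620;  α = 0.4380.
Bypass flow = 0.4380×349 = 152.86 t/h.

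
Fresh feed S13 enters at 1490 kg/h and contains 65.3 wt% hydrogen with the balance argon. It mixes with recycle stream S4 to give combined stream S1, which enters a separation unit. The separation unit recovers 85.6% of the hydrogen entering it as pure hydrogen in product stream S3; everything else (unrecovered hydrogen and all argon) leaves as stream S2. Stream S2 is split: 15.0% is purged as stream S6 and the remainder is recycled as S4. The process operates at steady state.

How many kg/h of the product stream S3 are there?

hydrogen in S1: m_A = 1490×0.653 + (1−0.150)·(1−0.856)·m_A, so m_A = 972.97/0.8776 = 1108.7 kg/h.
Product S3 = 0.856×1108.7 = 949.02 kg/h.

949 kg/h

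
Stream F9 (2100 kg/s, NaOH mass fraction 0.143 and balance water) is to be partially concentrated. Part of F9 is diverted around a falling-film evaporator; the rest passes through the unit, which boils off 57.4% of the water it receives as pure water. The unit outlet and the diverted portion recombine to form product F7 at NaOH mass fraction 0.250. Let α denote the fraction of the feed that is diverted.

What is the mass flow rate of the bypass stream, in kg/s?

272.9 kg/s

All 2100×0.143 = 300.3 kg/s of NaOH reaches F7, so F7 = 300.3/0.250 = 1201.2 kg/s and vapour = 898.8 kg/s.
The evaporator receives (1−α)·2100 of feed at 0.857 water and removes 0.574 of that water:
0.574×0.857×(1−α)×2100 = 898.8
(1−α) = 898.8/1033 = 0.8701;  α = 0.1299.
Bypass flow = 0.1299×2100 = 272.87 kg/s.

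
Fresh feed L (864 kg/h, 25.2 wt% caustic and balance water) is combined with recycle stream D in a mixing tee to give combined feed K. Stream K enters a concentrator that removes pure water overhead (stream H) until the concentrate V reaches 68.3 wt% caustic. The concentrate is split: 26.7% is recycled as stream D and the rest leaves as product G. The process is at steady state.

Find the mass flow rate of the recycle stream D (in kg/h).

116.1 kg/h

Overall caustic balance (none leaves overhead): caustic in fresh feed = caustic in product, i.e. 864×0.252 = (1−0.267)·V·0.683.
V = 217.73/(0.683×0.733) = 434.9 kg/h.
Recycle D = 0.267×434.9 = 116.12 kg/h.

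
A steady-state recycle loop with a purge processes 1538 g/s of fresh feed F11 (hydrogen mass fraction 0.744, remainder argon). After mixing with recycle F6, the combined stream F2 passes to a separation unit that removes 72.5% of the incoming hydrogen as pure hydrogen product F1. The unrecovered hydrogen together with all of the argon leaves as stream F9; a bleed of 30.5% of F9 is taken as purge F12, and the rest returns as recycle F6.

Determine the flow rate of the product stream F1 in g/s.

hydrogen in F2: m_A = 1538×0.744 + (1−0.305)·(1−0.725)·m_A, so m_A = 1144.3/0.8089 = 1414.6 g/s.
Product F1 = 0.725×1414.6 = 1025.6 g/s.

1026 g/s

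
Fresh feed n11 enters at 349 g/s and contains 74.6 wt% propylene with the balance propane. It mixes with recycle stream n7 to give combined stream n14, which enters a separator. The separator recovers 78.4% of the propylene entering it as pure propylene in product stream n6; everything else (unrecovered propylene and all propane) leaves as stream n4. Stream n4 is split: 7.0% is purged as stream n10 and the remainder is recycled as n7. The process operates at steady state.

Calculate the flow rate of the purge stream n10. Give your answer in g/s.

93.57 g/s

propane enters only via n11 and leaves only via the purge: 349×0.254 = 0.070×(propane in n4), and the separator passes all propane, so propane in n14 = propane in n4 = 1266.4 g/s.
propylene in n14: m_A = 349×0.746 + (1−0.070)·(1−0.784)·m_A, so m_A = 260.35/0.7991 = 325.8 g/s.
n4 = (1−0.784)×325.8 + 1266.4 = 1336.7 g/s.
Purge n10 = 0.070×1336.7 = 93.572 g/s.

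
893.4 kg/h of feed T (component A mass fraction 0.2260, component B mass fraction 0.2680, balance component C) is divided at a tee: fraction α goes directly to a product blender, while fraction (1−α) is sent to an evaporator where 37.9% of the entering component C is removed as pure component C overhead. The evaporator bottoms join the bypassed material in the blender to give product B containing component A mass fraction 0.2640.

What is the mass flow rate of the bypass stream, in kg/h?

222.8 kg/h

All 893.4×0.226 = 201.91 kg/h of component A reaches B, so B = 201.91/0.264 = 764.8 kg/h and vapour = 128.6 kg/h.
The evaporator receives (1−α)·893.4 of feed at 0.506 component C and removes 0.379 of that component C:
0.379×0.506×(1−α)×893.4 = 128.6
(1−α) = 128.6/171.33 = 0.7506;  α = 0.2494.
Bypass flow = 0.2494×893.4 = 222.84 kg/h.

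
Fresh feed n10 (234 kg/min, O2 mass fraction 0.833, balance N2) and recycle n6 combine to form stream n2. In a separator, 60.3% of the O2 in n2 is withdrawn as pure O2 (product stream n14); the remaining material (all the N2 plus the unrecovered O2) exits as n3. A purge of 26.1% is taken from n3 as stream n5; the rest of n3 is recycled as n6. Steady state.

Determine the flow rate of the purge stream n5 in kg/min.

N2 enters only via n10 and leaves only via the purge: 234×0.167 = 0.261×(N2 in n3), and the separator passes all N2, so N2 in n2 = N2 in n3 = 149.72 kg/min.
O2 in n2: m_A = 234×0.833 + (1−0.261)·(1−0.603)·m_A, so m_A = 194.92/0.7066 = 275.85 kg/min.
n3 = (1−0.603)×275.85 + 149.72 = 259.24 kg/min.
Purge n5 = 0.261×259.24 = 67.661 kg/min.

67.66 kg/min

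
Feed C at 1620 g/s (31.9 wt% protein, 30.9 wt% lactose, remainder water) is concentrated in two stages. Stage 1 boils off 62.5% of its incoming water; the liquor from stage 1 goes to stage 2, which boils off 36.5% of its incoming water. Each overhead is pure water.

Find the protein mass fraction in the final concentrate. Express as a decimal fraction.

water in feed = 1620×0.372 = 602.64 g/s.
After stage 1: water left = (1−0.625)×602.64 = 225.99; stream total = 1243.3 g/s.
After stage 2: water left = (1−0.365)×225.99 = 143.5; final concentrate = 1160.9 g/s.
protein fraction = 516.78/1160.9 = 0.445.

0.445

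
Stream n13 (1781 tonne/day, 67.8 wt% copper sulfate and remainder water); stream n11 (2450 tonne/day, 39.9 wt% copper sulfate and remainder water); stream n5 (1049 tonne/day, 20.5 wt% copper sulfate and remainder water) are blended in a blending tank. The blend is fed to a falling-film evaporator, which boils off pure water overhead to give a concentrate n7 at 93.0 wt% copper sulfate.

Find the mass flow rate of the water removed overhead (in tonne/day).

2699 tonne/day

copper sulfate entering = 1781×0.678 + 2450×0.399 + 1049×0.205 = 2400.1 tonne/day.
All copper sulfate reports to n7, so n7 = 2400.1/0.930 = 2580.8 tonne/day.
Total feed = 5280 tonne/day; overhead = 5280 − 2580.8 = 2699.2 tonne/day.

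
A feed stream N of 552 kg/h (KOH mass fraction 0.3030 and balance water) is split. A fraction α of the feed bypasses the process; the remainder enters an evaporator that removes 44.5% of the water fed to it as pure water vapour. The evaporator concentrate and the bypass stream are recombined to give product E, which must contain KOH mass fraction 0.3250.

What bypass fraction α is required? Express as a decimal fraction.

0.782

All 552×0.303 = 167.26 kg/h of KOH reaches E, so E = 167.26/0.325 = 514.63 kg/h and vapour = 37.366 kg/h.
The evaporator receives (1−α)·552 of feed at 0.697 water and removes 0.445 of that water:
0.445×0.697×(1−α)×552 = 37.366
(1−α) = 37.366/171.21 = 0.2182;  α = 0.7818.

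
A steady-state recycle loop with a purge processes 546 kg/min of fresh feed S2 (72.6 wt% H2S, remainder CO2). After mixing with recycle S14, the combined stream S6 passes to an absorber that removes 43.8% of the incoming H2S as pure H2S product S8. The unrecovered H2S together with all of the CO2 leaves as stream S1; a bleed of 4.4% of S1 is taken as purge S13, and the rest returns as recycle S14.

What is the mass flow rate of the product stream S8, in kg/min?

H2S in S6: m_A = 546×0.726 + (1−0.044)·(1−0.438)·m_A, so m_A = 396.4/0.4627 = 856.65 kg/min.
Product S8 = 0.438×856.65 = 375.21 kg/min.

375.2 kg/min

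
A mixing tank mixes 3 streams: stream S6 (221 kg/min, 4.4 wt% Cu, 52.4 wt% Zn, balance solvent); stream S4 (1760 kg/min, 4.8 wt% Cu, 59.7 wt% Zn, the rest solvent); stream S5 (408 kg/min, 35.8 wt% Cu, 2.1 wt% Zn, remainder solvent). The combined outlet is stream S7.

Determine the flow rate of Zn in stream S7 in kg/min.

Zn out = Zn in = 221×0.524 + 1760×0.597 + 408×0.021 = 1175.1 kg/min.

1175 kg/min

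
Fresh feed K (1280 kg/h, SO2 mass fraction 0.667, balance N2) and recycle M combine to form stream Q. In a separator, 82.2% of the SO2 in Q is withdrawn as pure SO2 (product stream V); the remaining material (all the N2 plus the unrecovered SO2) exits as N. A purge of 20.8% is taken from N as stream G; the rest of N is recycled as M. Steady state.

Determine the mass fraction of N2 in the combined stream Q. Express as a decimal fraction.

N2 enters only via K and leaves only via the purge: 1280×0.333 = 0.208×(N2 in N), and the separator passes all N2, so N2 in Q = N2 in N = 2049.2 kg/h.
SO2 in Q: m_A = 1280×0.667 + (1−0.208)·(1−0.822)·m_A, so m_A = 853.76/0.8590 = 993.87 kg/h.
Q = 993.87 + 2049.2 = 3043.1 kg/h.
N2 fraction in Q = 2049.2/3043.1 = 0.673.

0.673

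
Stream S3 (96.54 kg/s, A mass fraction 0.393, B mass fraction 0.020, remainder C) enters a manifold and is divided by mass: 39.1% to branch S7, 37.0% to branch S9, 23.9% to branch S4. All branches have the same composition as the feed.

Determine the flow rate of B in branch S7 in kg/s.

0.7549 kg/s

Branch S7 total = 0.391×96.54 = 37.747 kg/s.
B in S7 = 0.020×37.747 = 0.75494 kg/s.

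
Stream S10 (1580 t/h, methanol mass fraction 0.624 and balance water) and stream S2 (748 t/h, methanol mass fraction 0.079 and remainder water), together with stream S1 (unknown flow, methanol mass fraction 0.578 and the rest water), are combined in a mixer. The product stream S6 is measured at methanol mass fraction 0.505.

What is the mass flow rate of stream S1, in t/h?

Let S1 be the unknown flow. Total out = 2328 + S1.
methanol balance: 1045 + 0.578·S1 = 0.505·(2328 + S1)
(0.578 − 0.505)·S1 = 0.505×2328 − 1045 = 130.63
S1 = 130.63 / 0.073 = 1789.4 t/h

1789 t/h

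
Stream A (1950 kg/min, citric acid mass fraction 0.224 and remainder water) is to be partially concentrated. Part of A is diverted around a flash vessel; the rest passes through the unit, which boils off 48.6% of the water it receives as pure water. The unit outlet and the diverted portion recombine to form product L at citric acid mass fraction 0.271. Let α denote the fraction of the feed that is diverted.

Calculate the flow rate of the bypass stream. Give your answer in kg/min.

1053 kg/min

All 1950×0.224 = 436.8 kg/min of citric acid reaches L, so L = 436.8/0.271 = 1611.8 kg/min and vapour = 338.19 kg/min.
The evaporator receives (1−α)·1950 of feed at 0.776 water and removes 0.486 of that water:
0.486×0.776×(1−α)×1950 = 338.19
(1−α) = 338.19/735.42 = 0.4599;  α = 0.5401.
Bypass flow = 0.5401×1950 = 1053.3 kg/min.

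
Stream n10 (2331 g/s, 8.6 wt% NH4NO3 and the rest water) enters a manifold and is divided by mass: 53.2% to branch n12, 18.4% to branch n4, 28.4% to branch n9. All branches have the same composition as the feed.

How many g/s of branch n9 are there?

662 g/s

Branch n9 flow = 0.284×2331 = 662 g/s.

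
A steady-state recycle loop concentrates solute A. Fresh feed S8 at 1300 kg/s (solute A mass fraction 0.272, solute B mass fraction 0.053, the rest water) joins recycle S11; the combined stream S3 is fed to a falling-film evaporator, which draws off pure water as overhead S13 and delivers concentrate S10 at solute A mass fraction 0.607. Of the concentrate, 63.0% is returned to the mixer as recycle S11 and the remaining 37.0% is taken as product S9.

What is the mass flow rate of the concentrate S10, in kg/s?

1574 kg/s

Overall solute A balance (none leaves overhead): solute A in fresh feed = solute A in product, i.e. 1300×0.272 = (1−0.630)·S10·0.607.
S10 = 353.6/(0.607×0.370) = 1574.4 kg/s.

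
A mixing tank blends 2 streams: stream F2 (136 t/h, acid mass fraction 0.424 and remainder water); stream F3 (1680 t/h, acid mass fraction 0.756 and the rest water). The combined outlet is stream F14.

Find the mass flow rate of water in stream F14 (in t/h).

water out = water in = 136×0.576 + 1680×0.244 = 488.26 t/h.

488.3 t/h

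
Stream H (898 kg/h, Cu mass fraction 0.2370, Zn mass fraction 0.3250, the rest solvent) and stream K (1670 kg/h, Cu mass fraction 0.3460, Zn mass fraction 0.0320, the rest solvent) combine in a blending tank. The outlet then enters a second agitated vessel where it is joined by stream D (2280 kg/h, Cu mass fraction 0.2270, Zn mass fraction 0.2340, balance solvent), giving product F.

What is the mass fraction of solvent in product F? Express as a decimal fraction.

Overall, product flow = 4848 kg/h.
solvent in = 898×0.438 + 1670×0.622 + 2280×0.539 = 2661 kg/h.
solvent fraction in F = 0.5489.

0.5489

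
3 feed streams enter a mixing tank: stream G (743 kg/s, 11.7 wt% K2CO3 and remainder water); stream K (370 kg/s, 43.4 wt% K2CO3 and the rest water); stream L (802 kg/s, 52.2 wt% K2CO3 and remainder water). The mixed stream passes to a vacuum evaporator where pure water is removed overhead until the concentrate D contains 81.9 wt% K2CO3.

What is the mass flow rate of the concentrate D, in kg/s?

813.4 kg/s

K2CO3 entering = 743×0.117 + 370×0.434 + 802×0.522 = 666.15 kg/s.
All K2CO3 reports to D, so D = 666.15/0.819 = 813.38 kg/s.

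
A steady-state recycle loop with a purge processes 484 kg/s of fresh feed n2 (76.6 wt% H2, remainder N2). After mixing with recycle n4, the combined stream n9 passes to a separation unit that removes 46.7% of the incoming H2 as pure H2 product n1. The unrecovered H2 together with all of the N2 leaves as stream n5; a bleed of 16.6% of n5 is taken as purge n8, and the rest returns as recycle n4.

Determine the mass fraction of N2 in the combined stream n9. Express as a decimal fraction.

N2 enters only via n2 and leaves only via the purge: 484×0.234 = 0.166×(N2 in n5), and the separation unit passes all N2, so N2 in n9 = N2 in n5 = 682.27 kg/s.
H2 in n9: m_A = 484×0.766 + (1−0.166)·(1−0.467)·m_A, so m_A = 370.74/0.5555 = 667.43 kg/s.
n9 = 667.43 + 682.27 = 1349.7 kg/s.
N2 fraction in n9 = 682.27/1349.7 = 0.5055.

0.5055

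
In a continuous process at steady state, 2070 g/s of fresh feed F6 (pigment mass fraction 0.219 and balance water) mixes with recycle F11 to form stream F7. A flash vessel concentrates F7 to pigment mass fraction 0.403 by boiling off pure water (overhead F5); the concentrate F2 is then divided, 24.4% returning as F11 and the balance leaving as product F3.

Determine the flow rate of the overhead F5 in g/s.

945.1 g/s

Overall pigment balance (none leaves overhead): pigment in fresh feed = pigment in product, i.e. 2070×0.219 = (1−0.244)·F2·0.403.
F2 = 453.33/(0.403×0.756) = 1487.9 g/s.
Recycle F11 = 0.244×1487.9 = 363.06 g/s.
Combined feed F7 = 2070 + 363.06 = 2433.1 g/s.
Overhead F5 = F7 − F2 = 2433.1 − 1487.9 = 945.11 g/s.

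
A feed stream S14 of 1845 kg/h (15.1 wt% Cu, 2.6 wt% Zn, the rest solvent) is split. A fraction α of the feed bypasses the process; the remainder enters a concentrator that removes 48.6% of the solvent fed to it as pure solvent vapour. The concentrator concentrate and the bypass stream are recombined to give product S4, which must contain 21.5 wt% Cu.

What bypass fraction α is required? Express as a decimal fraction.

All 1845×0.151 = 278.59 kg/h of Cu reaches S4, so S4 = 278.59/0.215 = 1295.8 kg/h and vapour = 549.21 kg/h.
The evaporator receives (1−α)·1845 of feed at 0.823 solvent and removes 0.486 of that solvent:
0.486×0.823×(1−α)×1845 = 549.21
(1−α) = 549.21/737.96 = 0.7442;  α = 0.2558.

0.256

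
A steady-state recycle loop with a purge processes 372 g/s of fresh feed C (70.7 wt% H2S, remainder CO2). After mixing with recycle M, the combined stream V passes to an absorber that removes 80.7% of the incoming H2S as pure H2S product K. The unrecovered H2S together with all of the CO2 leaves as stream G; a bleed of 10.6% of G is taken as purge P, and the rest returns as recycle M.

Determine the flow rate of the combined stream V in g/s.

CO2 enters only via C and leaves only via the purge: 372×0.293 = 0.106×(CO2 in G), and the absorber passes all CO2, so CO2 in V = CO2 in G = 1028.3 g/s.
H2S in V: m_A = 372×0.707 + (1−0.106)·(1−0.807)·m_A, so m_A = 263/0.8275 = 317.85 g/s.
V = 317.85 + 1028.3 = 1346.1 g/s.

1346 g/s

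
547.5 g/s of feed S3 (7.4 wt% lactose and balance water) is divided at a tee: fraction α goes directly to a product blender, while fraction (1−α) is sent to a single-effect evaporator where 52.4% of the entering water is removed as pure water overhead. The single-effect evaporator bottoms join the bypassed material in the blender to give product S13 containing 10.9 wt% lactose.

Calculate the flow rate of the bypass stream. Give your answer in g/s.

All 547.5×0.074 = 40.515 g/s of lactose reaches S13, so S13 = 40.515/0.109 = 371.7 g/s and vapour = 175.8 g/s.
The evaporator receives (1−α)·547.5 of feed at 0.926 water and removes 0.524 of that water:
0.524×0.926×(1−α)×547.5 = 175.8
(1−α) = 175.8/265.66 = 0.6618;  α = 0.3382.
Bypass flow = 0.3382×547.5 = 185.19 g/s.

185.2 g/s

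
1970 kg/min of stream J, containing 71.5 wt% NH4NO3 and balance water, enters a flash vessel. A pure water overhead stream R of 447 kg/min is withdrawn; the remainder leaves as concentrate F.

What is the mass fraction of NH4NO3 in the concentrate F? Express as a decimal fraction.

NH4NO3 is not removed: 1970×0.715 = 1408.5 kg/min of NH4NO3 enters F.
Concentrate = 1970 − 447 = 1523 kg/min.
Mass fraction = 1408.5/1523 = 0.9249.

0.9249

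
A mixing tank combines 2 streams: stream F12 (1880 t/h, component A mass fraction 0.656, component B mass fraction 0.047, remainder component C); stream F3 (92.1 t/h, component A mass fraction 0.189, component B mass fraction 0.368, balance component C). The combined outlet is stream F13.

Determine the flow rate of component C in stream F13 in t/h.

599.2 t/h

component C out = component C in = 1880×0.297 + 92.1×0.443 = 599.16 t/h.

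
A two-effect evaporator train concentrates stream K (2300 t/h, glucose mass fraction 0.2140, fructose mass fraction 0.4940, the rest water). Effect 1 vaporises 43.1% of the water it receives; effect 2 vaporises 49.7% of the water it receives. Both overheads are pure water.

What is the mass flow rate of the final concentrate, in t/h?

water in feed = 2300×0.292 = 671.6 t/h.
After stage 1: water left = (1−0.431)×671.6 = 382.14; stream total = 2010.5 t/h.
After stage 2: water left = (1−0.497)×382.14 = 192.22; final concentrate = 1820.6 t/h.

1821 t/h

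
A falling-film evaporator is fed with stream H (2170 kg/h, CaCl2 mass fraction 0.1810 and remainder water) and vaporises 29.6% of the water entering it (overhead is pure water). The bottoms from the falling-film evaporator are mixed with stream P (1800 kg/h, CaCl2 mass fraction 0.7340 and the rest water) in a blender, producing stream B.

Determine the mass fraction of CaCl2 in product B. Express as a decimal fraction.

0.4977

Vapour removed = 0.296×0.819×2170 = 526.06 kg/h; concentrate = 1643.9 kg/h.
CaCl2 reaching the mixer = 392.77 (from concentrate) + 1800×0.734 = 1714 kg/h.
Product flow = 1643.9 + 1800 = 3443.9 kg/h; CaCl2 fraction = 0.4977.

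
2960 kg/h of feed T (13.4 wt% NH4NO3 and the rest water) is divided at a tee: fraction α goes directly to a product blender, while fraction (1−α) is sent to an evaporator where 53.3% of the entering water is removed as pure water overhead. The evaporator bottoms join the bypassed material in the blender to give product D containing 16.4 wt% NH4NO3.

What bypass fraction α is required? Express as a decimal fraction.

All 2960×0.134 = 396.64 kg/h of NH4NO3 reaches D, so D = 396.64/0.164 = 2418.5 kg/h and vapour = 541.46 kg/h.
The evaporator receives (1−α)·2960 of feed at 0.866 water and removes 0.533 of that water:
0.533×0.866×(1−α)×2960 = 541.46
(1−α) = 541.46/1366.3 = 0.3963;  α = 0.6037.

0.604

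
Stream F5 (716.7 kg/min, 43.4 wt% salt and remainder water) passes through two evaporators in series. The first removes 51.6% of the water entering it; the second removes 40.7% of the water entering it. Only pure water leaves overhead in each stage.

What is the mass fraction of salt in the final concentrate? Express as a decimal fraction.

water in feed = 716.7×0.566 = 405.65 kg/min.
After stage 1: water left = (1−0.516)×405.65 = 196.34; stream total = 507.38 kg/min.
After stage 2: water left = (1−0.407)×196.34 = 116.43; final concentrate = 427.47 kg/min.
salt fraction = 311.05/427.47 = 0.728.

0.728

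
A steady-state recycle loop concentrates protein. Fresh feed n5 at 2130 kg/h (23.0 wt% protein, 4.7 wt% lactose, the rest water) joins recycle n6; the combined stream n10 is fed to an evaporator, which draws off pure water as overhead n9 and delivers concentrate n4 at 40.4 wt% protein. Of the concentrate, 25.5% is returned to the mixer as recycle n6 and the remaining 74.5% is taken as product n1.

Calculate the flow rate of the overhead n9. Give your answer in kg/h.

Overall protein balance (none leaves overhead): protein in fresh feed = protein in product, i.e. 2130×0.230 = (1−0.255)·n4·0.404.
n4 = 489.9/(0.404×0.745) = 1627.7 kg/h.
Recycle n6 = 0.255×1627.7 = 415.06 kg/h.
Combined feed n10 = 2130 + 415.06 = 2545.1 kg/h.
Overhead n9 = n10 − n4 = 2545.1 − 1627.7 = 917.38 kg/h.

917.4 kg/h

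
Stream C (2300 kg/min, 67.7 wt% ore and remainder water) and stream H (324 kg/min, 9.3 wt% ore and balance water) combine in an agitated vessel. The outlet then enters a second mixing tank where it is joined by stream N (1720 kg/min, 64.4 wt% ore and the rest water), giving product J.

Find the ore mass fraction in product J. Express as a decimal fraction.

0.620

Overall, product flow = 4344 kg/min.
ore in = 2300×0.677 + 324×0.093 + 1720×0.644 = 2694.9 kg/min.
ore fraction in J = 0.620.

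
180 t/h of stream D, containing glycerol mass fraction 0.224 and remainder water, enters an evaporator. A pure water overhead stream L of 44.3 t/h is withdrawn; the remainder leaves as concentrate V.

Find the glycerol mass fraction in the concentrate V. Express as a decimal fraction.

glycerol is not removed: 180×0.224 = 40.32 t/h of glycerol enters V.
Concentrate = 180 − 44.3 = 135.7 t/h.
Mass fraction = 40.32/135.7 = 0.297.

0.297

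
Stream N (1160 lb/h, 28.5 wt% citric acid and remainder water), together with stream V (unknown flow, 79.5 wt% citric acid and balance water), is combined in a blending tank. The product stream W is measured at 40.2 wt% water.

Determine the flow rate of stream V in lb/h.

Let V be the unknown flow. Total out = 1160 + V.
water balance: 829.4 + 0.205·V = 0.402·(1160 + V)
(0.205 − 0.402)·V = 0.402×1160 − 829.4 = -363.08
V = -363.08 / -0.197 = 1843 lb/h

1843 lb/h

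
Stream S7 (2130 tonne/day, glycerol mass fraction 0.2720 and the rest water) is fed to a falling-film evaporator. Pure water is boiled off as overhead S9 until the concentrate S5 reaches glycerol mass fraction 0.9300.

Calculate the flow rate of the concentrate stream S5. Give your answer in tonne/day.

glycerol is conserved: 2130×0.272 = 579.36 tonne/day all reports to the concentrate.
Concentrate = 579.36/(target fraction) = 622.97 tonne/day.

623 tonne/day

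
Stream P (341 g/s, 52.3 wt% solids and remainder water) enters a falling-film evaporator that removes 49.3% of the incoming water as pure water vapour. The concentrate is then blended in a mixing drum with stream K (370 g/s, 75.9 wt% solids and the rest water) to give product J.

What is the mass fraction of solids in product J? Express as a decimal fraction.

0.728

Vapour removed = 0.493×0.477×341 = 80.19 g/s; concentrate = 260.81 g/s.
solids reaching the mixer = 178.34 (from concentrate) + 370×0.759 = 459.17 g/s.
Product flow = 260.81 + 370 = 630.81 g/s; solids fraction = 0.728.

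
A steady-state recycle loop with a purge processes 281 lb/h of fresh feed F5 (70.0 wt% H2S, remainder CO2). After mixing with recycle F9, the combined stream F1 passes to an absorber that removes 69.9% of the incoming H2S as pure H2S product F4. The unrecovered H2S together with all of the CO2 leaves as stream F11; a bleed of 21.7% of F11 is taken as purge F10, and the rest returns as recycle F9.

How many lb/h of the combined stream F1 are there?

CO2 enters only via F5 and leaves only via the purge: 281×0.300 = 0.217×(CO2 in F11), and the absorber passes all CO2, so CO2 in F1 = CO2 in F11 = 388.48 lb/h.
H2S in F1: m_A = 281×0.700 + (1−0.217)·(1−0.699)·m_A, so m_A = 196.7/0.7643 = 257.35 lb/h.
F1 = 257.35 + 388.48 = 645.83 lb/h.

645.8 lb/h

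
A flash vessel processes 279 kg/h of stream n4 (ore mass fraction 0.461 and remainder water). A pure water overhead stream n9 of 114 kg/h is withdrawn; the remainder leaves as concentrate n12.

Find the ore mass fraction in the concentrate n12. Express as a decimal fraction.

ore is not removed: 279×0.461 = 128.62 kg/h of ore enters n12.
Concentrate = 279 − 114 = 165 kg/h.
Mass fraction = 128.62/165 = 0.780.

0.780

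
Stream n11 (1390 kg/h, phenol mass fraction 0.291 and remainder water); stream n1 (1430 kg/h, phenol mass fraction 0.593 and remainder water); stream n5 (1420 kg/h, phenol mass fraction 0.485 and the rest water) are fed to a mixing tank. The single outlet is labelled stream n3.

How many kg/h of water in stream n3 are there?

2299 kg/h

water out = water in = 1390×0.709 + 1430×0.407 + 1420×0.515 = 2298.8 kg/h.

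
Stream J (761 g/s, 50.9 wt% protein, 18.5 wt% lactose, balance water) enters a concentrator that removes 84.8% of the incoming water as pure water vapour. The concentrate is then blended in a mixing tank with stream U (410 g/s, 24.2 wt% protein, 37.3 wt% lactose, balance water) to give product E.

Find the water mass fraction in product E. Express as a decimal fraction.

Vapour removed = 0.848×0.306×761 = 197.47 g/s; concentrate = 563.53 g/s.
water reaching the mixer = 35.396 (from concentrate) + 410×0.385 = 193.25 g/s.
Product flow = 563.53 + 410 = 973.53 g/s; water fraction = 0.1985.

0.1985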